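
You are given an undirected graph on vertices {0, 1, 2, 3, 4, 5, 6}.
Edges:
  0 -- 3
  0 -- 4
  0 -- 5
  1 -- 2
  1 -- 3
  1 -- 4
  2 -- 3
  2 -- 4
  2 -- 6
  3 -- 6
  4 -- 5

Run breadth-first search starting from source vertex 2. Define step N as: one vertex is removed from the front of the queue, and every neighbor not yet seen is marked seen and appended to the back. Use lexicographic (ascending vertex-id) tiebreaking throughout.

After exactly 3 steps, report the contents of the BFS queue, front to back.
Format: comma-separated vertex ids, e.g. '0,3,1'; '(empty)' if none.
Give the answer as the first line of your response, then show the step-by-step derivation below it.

4,6,0

step 1: dequeue 2; queue=[1,3,4,6]; order=2
step 2: dequeue 1; queue=[3,4,6]; order=2,1
step 3: dequeue 3; queue=[4,6,0]; order=2,1,3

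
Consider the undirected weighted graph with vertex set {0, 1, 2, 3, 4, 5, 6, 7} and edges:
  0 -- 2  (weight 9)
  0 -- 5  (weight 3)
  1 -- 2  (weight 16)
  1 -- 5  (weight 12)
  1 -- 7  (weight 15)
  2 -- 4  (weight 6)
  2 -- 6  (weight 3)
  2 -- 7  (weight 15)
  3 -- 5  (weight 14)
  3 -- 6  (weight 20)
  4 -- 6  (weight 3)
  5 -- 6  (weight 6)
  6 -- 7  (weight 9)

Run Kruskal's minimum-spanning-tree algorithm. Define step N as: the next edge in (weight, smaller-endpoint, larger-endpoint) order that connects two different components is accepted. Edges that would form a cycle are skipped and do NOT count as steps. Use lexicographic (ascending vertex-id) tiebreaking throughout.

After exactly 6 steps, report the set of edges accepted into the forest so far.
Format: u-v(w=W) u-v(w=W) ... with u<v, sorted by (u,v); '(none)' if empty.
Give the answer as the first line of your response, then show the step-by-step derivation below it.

0-5(w=3) 1-5(w=12) 2-6(w=3) 4-6(w=3) 5-6(w=6) 6-7(w=9)

step 1: add edge 0-5 (w=3); MST = {0-5(w=3)}
step 2: add edge 2-6 (w=3); MST = {0-5(w=3) 2-6(w=3)}
step 3: add edge 4-6 (w=3); MST = {0-5(w=3) 2-6(w=3) 4-6(w=3)}
step 4: add edge 5-6 (w=6); MST = {0-5(w=3) 2-6(w=3) 4-6(w=3) 5-6(w=6)}
step 5: add edge 6-7 (w=9); MST = {0-5(w=3) 2-6(w=3) 4-6(w=3) 5-6(w=6) 6-7(w=9)}
step 6: add edge 1-5 (w=12); MST = {0-5(w=3) 1-5(w=12) 2-6(w=3) 4-6(w=3) 5-6(w=6) 6-7(w=9)}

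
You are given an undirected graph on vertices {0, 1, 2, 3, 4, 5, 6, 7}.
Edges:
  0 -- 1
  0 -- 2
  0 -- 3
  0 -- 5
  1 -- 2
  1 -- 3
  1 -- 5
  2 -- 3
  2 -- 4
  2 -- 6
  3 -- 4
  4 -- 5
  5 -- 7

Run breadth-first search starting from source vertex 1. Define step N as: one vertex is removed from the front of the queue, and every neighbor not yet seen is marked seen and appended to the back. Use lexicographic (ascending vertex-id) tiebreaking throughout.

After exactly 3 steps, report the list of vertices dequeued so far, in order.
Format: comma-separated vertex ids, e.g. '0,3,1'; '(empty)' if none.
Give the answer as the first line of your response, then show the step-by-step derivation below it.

1,0,2

step 1: dequeue 1; queue=[0,2,3,5]; order=1
step 2: dequeue 0; queue=[2,3,5]; order=1,0
step 3: dequeue 2; queue=[3,5,4,6]; order=1,0,2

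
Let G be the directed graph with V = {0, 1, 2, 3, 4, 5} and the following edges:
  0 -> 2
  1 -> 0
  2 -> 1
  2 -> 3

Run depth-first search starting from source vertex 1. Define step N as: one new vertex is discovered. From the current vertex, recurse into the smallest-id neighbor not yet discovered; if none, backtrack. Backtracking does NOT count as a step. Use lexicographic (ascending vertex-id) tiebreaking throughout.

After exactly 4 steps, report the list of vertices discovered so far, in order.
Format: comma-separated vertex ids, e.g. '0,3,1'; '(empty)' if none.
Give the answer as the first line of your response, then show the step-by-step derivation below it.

1,0,2,3

step 1: discover 1; path=1; order=1
step 2: discover 0; path=1>0; order=1,0
step 3: discover 2; path=1>0>2; order=1,0,2
step 4: discover 3; path=1>0>2>3; order=1,0,2,3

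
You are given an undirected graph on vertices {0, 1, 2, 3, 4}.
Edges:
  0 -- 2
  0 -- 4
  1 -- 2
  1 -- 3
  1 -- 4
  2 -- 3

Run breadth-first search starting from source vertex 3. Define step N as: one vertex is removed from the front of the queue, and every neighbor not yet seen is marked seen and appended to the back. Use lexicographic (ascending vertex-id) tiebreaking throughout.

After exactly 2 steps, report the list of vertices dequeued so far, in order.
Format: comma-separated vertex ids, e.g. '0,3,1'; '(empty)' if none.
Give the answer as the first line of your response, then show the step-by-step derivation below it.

3,1

step 1: dequeue 3; queue=[1,2]; order=3
step 2: dequeue 1; queue=[2,4]; order=3,1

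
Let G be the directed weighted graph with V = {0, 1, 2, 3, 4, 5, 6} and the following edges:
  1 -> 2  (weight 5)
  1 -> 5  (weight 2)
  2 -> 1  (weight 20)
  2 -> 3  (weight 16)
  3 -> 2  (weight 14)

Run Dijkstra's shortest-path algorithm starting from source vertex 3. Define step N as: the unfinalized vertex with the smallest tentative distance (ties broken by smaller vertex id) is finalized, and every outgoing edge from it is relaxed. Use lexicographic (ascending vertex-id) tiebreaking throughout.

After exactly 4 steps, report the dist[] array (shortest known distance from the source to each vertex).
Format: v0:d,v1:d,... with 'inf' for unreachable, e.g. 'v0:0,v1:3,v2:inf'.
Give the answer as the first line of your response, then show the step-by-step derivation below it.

v0:inf,v1:34,v2:14,v3:0,v4:inf,v5:36,v6:inf

step 1: dist = v0:inf,v1:inf,v2:14,v3:0,v4:inf,v5:inf,v6:inf
step 2: dist = v0:inf,v1:34,v2:14,v3:0,v4:inf,v5:inf,v6:inf
step 3: dist = v0:inf,v1:34,v2:14,v3:0,v4:inf,v5:36,v6:inf
step 4: dist = v0:inf,v1:34,v2:14,v3:0,v4:inf,v5:36,v6:inf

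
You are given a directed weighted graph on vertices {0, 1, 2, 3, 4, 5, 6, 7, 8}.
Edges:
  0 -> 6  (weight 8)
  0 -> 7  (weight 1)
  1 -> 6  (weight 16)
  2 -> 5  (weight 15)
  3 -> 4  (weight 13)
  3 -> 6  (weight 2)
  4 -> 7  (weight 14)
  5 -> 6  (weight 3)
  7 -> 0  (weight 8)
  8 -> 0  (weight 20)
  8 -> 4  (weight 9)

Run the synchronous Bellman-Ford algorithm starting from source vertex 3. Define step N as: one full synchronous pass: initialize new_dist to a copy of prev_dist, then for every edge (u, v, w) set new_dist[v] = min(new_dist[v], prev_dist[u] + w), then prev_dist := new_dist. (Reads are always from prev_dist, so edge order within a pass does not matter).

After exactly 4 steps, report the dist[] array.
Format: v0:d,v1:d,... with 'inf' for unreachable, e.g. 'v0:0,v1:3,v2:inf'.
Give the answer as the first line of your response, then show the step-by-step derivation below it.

v0:35,v1:inf,v2:inf,v3:0,v4:13,v5:inf,v6:2,v7:27,v8:inf

step 1: dist = v0:inf,v1:inf,v2:inf,v3:0,v4:13,v5:inf,v6:2,v7:inf,v8:inf
step 2: dist = v0:inf,v1:inf,v2:inf,v3:0,v4:13,v5:inf,v6:2,v7:27,v8:inf
step 3: dist = v0:35,v1:inf,v2:inf,v3:0,v4:13,v5:inf,v6:2,v7:27,v8:inf
step 4: dist = v0:35,v1:inf,v2:inf,v3:0,v4:13,v5:inf,v6:2,v7:27,v8:inf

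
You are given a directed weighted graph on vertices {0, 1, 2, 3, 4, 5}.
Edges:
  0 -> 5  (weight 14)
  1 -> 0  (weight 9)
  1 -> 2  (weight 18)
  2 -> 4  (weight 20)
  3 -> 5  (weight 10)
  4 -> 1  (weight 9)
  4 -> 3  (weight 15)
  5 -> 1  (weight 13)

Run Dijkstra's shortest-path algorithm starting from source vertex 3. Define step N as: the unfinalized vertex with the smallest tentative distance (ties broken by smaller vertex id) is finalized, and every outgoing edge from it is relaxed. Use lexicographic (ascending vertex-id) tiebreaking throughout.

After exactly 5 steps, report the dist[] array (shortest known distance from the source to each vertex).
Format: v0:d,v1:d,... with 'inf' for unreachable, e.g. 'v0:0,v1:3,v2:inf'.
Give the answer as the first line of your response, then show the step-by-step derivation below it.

v0:32,v1:23,v2:41,v3:0,v4:61,v5:10

step 1: dist = v0:inf,v1:inf,v2:inf,v3:0,v4:inf,v5:10
step 2: dist = v0:inf,v1:23,v2:inf,v3:0,v4:inf,v5:10
step 3: dist = v0:32,v1:23,v2:41,v3:0,v4:inf,v5:10
step 4: dist = v0:32,v1:23,v2:41,v3:0,v4:inf,v5:10
step 5: dist = v0:32,v1:23,v2:41,v3:0,v4:61,v5:10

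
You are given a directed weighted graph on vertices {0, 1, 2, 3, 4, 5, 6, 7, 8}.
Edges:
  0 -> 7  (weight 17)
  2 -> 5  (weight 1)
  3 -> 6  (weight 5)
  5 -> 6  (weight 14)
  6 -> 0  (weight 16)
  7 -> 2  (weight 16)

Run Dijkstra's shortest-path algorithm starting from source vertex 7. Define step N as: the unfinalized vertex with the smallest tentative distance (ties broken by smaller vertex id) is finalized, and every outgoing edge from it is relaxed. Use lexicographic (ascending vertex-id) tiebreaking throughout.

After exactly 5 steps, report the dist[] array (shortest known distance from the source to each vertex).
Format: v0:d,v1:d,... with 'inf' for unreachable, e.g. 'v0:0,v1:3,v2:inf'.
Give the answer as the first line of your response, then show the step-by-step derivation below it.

v0:47,v1:inf,v2:16,v3:inf,v4:inf,v5:17,v6:31,v7:0,v8:inf

step 1: dist = v0:inf,v1:inf,v2:16,v3:inf,v4:inf,v5:inf,v6:inf,v7:0,v8:inf
step 2: dist = v0:inf,v1:inf,v2:16,v3:inf,v4:inf,v5:17,v6:inf,v7:0,v8:inf
step 3: dist = v0:inf,v1:inf,v2:16,v3:inf,v4:inf,v5:17,v6:31,v7:0,v8:inf
step 4: dist = v0:47,v1:inf,v2:16,v3:inf,v4:inf,v5:17,v6:31,v7:0,v8:inf
step 5: dist = v0:47,v1:inf,v2:16,v3:inf,v4:inf,v5:17,v6:31,v7:0,v8:inf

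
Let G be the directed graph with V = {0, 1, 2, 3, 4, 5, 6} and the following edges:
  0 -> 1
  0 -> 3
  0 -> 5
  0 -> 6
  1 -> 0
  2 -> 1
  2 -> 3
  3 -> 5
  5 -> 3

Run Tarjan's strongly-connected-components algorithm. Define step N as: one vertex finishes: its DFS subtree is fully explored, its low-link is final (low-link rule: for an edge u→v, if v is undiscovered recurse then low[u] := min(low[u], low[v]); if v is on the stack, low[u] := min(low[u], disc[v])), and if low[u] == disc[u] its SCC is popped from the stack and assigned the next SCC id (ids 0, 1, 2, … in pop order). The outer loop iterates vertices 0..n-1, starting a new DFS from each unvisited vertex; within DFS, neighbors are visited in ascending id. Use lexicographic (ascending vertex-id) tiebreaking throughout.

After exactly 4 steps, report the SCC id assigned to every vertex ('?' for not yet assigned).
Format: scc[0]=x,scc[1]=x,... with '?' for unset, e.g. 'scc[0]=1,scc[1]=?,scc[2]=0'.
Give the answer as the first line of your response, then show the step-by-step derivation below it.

scc[0]=?,scc[1]=?,scc[2]=?,scc[3]=0,scc[4]=?,scc[5]=0,scc[6]=1

step 1: low=(low[0]=0,low[1]=0,low[2]=?,low[3]=?,low[4]=?,low[5]=?,low[6]=?); scc=(scc[0]=?,scc[1]=?,scc[2]=?,scc[3]=?,scc[4]=?,scc[5]=?,scc[6]=?)
step 2: low=(low[0]=0,low[1]=0,low[2]=?,low[3]=2,low[4]=?,low[5]=2,low[6]=?); scc=(scc[0]=?,scc[1]=?,scc[2]=?,scc[3]=?,scc[4]=?,scc[5]=?,scc[6]=?)
step 3: low=(low[0]=0,low[1]=0,low[2]=?,low[3]=2,low[4]=?,low[5]=2,low[6]=?); scc=(scc[0]=?,scc[1]=?,scc[2]=?,scc[3]=0,scc[4]=?,scc[5]=0,scc[6]=?)
step 4: low=(low[0]=0,low[1]=0,low[2]=?,low[3]=2,low[4]=?,low[5]=2,low[6]=4); scc=(scc[0]=?,scc[1]=?,scc[2]=?,scc[3]=0,scc[4]=?,scc[5]=0,scc[6]=1)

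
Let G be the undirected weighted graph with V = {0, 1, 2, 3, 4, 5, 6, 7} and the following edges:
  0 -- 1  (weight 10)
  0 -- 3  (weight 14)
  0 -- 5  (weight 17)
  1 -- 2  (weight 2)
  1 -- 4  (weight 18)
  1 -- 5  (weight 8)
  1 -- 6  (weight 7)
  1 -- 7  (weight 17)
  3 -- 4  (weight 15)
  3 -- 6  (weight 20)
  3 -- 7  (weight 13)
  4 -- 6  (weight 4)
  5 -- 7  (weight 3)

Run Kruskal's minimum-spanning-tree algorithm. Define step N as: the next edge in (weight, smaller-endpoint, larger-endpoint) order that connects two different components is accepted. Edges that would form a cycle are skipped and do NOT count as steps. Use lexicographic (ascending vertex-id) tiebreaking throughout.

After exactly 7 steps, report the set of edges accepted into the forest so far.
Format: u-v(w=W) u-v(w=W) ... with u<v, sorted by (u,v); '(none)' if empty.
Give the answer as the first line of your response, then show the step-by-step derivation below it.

0-1(w=10) 1-2(w=2) 1-5(w=8) 1-6(w=7) 3-7(w=13) 4-6(w=4) 5-7(w=3)

step 1: add edge 1-2 (w=2); MST = {1-2(w=2)}
step 2: add edge 5-7 (w=3); MST = {1-2(w=2) 5-7(w=3)}
step 3: add edge 4-6 (w=4); MST = {1-2(w=2) 4-6(w=4) 5-7(w=3)}
step 4: add edge 1-6 (w=7); MST = {1-2(w=2) 1-6(w=7) 4-6(w=4) 5-7(w=3)}
step 5: add edge 1-5 (w=8); MST = {1-2(w=2) 1-5(w=8) 1-6(w=7) 4-6(w=4) 5-7(w=3)}
step 6: add edge 0-1 (w=10); MST = {0-1(w=10) 1-2(w=2) 1-5(w=8) 1-6(w=7) 4-6(w=4) 5-7(w=3)}
step 7: add edge 3-7 (w=13); MST = {0-1(w=10) 1-2(w=2) 1-5(w=8) 1-6(w=7) 3-7(w=13) 4-6(w=4) 5-7(w=3)}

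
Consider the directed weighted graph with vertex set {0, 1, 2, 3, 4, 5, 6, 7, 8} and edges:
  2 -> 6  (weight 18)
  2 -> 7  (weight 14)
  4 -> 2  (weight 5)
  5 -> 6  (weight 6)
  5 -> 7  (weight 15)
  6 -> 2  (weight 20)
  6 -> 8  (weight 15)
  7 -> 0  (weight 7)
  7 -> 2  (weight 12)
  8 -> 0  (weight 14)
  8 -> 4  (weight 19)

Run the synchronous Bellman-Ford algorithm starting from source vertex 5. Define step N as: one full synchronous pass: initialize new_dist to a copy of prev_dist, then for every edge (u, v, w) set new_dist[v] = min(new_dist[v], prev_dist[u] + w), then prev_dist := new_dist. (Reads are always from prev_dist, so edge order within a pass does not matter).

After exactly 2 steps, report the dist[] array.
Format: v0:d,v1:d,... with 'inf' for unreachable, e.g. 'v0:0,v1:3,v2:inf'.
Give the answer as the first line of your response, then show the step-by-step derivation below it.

v0:22,v1:inf,v2:26,v3:inf,v4:inf,v5:0,v6:6,v7:15,v8:21

step 1: dist = v0:inf,v1:inf,v2:inf,v3:inf,v4:inf,v5:0,v6:6,v7:15,v8:inf
step 2: dist = v0:22,v1:inf,v2:26,v3:inf,v4:inf,v5:0,v6:6,v7:15,v8:21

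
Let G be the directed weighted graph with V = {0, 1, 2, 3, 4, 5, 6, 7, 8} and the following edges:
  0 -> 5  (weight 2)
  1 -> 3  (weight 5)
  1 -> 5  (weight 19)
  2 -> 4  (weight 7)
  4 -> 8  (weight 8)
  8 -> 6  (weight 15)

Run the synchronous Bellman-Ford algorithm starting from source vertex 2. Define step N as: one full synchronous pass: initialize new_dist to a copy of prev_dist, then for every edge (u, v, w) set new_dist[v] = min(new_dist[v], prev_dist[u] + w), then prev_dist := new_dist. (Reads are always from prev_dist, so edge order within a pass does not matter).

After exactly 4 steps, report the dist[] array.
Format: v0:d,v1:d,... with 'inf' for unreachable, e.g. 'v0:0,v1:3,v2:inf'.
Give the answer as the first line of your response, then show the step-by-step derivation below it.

v0:inf,v1:inf,v2:0,v3:inf,v4:7,v5:inf,v6:30,v7:inf,v8:15

step 1: dist = v0:inf,v1:inf,v2:0,v3:inf,v4:7,v5:inf,v6:inf,v7:inf,v8:inf
step 2: dist = v0:inf,v1:inf,v2:0,v3:inf,v4:7,v5:inf,v6:inf,v7:inf,v8:15
step 3: dist = v0:inf,v1:inf,v2:0,v3:inf,v4:7,v5:inf,v6:30,v7:inf,v8:15
step 4: dist = v0:inf,v1:inf,v2:0,v3:inf,v4:7,v5:inf,v6:30,v7:inf,v8:15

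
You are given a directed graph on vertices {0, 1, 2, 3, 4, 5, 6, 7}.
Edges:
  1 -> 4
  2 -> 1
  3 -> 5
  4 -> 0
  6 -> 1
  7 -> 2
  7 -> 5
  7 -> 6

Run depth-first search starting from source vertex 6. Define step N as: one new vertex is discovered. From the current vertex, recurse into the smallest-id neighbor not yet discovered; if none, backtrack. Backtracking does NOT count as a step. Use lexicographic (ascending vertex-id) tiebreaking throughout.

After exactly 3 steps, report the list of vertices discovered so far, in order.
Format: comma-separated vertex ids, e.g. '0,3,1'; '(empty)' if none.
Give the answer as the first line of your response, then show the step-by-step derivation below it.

6,1,4

step 1: discover 6; path=6; order=6
step 2: discover 1; path=6>1; order=6,1
step 3: discover 4; path=6>1>4; order=6,1,4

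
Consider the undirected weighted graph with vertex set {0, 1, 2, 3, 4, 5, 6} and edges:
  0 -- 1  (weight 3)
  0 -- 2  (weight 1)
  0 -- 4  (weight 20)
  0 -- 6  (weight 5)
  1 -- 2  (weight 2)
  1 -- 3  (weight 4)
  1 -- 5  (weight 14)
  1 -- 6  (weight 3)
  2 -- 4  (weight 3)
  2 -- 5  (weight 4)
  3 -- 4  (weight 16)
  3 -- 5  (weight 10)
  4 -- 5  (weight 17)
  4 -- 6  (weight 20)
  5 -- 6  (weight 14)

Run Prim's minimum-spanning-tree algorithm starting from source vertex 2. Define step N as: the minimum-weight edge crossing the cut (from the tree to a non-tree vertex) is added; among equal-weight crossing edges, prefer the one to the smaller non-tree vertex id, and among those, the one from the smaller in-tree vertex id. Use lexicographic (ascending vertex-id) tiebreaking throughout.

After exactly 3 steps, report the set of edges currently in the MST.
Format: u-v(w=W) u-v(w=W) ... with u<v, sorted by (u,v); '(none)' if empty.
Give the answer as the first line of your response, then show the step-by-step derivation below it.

0-2(w=1) 1-2(w=2) 2-4(w=3)

step 1: add edge 0-2 (w=1); MST = {0-2(w=1)}
step 2: add edge 1-2 (w=2); MST = {0-2(w=1) 1-2(w=2)}
step 3: add edge 2-4 (w=3); MST = {0-2(w=1) 1-2(w=2) 2-4(w=3)}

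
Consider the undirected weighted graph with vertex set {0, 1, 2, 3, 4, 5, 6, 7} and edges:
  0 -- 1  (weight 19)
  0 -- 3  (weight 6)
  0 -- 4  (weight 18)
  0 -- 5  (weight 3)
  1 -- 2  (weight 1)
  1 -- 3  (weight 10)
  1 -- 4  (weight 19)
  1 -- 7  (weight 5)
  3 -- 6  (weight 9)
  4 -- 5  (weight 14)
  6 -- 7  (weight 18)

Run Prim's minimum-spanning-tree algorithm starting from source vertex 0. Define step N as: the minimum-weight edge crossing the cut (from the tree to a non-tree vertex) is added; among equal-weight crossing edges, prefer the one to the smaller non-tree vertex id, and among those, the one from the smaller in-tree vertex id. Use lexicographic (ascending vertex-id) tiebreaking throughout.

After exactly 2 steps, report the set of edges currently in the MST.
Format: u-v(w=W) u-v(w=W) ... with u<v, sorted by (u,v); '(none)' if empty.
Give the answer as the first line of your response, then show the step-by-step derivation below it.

0-3(w=6) 0-5(w=3)

step 1: add edge 0-5 (w=3); MST = {0-5(w=3)}
step 2: add edge 0-3 (w=6); MST = {0-3(w=6) 0-5(w=3)}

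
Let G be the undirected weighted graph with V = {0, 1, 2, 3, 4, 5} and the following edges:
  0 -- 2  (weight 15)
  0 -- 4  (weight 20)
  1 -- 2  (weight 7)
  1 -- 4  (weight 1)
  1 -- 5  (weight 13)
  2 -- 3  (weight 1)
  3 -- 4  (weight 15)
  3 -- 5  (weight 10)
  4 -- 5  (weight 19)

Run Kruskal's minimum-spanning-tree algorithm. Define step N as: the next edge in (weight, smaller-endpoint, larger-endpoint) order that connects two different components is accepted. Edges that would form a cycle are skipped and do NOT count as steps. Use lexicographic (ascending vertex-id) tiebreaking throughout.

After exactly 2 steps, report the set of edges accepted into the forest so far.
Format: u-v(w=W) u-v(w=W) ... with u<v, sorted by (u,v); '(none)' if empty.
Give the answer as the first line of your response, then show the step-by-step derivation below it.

1-4(w=1) 2-3(w=1)

step 1: add edge 1-4 (w=1); MST = {1-4(w=1)}
step 2: add edge 2-3 (w=1); MST = {1-4(w=1) 2-3(w=1)}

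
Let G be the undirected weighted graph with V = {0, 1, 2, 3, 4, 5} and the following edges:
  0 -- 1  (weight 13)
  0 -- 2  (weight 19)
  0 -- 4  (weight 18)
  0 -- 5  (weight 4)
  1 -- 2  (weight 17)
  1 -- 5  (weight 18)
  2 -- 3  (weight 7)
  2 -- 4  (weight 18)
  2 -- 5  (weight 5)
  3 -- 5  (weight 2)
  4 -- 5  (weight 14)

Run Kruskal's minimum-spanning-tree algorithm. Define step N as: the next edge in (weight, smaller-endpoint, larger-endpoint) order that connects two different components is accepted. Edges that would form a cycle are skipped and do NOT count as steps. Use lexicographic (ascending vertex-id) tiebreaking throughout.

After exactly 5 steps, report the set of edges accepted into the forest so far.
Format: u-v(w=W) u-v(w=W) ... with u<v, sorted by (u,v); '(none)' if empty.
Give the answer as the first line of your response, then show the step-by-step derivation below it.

0-1(w=13) 0-5(w=4) 2-5(w=5) 3-5(w=2) 4-5(w=14)

step 1: add edge 3-5 (w=2); MST = {3-5(w=2)}
step 2: add edge 0-5 (w=4); MST = {0-5(w=4) 3-5(w=2)}
step 3: add edge 2-5 (w=5); MST = {0-5(w=4) 2-5(w=5) 3-5(w=2)}
step 4: add edge 0-1 (w=13); MST = {0-1(w=13) 0-5(w=4) 2-5(w=5) 3-5(w=2)}
step 5: add edge 4-5 (w=14); MST = {0-1(w=13) 0-5(w=4) 2-5(w=5) 3-5(w=2) 4-5(w=14)}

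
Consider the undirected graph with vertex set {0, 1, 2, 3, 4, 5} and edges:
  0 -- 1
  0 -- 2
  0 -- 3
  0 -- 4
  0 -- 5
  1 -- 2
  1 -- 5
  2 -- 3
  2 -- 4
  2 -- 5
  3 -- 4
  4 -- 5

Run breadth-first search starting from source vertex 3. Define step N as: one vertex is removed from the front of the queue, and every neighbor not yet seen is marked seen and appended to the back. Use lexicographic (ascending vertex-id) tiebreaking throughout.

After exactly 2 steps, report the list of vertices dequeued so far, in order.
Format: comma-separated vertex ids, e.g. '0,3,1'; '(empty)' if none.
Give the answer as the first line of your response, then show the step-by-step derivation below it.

3,0

step 1: dequeue 3; queue=[0,2,4]; order=3
step 2: dequeue 0; queue=[2,4,1,5]; order=3,0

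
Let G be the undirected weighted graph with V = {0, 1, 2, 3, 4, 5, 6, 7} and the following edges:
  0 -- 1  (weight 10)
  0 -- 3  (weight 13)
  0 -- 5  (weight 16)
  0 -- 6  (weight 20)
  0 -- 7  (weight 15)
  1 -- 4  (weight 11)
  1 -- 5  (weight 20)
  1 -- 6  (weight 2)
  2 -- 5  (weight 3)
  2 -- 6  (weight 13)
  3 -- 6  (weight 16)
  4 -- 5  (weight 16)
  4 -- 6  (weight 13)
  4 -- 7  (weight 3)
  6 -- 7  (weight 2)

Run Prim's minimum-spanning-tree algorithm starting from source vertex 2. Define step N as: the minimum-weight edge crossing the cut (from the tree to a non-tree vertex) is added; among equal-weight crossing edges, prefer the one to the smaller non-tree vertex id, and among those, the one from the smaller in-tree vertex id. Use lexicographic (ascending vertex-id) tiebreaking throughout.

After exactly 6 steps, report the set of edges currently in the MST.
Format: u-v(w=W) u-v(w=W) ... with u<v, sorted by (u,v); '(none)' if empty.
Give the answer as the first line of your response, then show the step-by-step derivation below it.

0-1(w=10) 1-6(w=2) 2-5(w=3) 2-6(w=13) 4-7(w=3) 6-7(w=2)

step 1: add edge 2-5 (w=3); MST = {2-5(w=3)}
step 2: add edge 2-6 (w=13); MST = {2-5(w=3) 2-6(w=13)}
step 3: add edge 1-6 (w=2); MST = {1-6(w=2) 2-5(w=3) 2-6(w=13)}
step 4: add edge 6-7 (w=2); MST = {1-6(w=2) 2-5(w=3) 2-6(w=13) 6-7(w=2)}
step 5: add edge 4-7 (w=3); MST = {1-6(w=2) 2-5(w=3) 2-6(w=13) 4-7(w=3) 6-7(w=2)}
step 6: add edge 0-1 (w=10); MST = {0-1(w=10) 1-6(w=2) 2-5(w=3) 2-6(w=13) 4-7(w=3) 6-7(w=2)}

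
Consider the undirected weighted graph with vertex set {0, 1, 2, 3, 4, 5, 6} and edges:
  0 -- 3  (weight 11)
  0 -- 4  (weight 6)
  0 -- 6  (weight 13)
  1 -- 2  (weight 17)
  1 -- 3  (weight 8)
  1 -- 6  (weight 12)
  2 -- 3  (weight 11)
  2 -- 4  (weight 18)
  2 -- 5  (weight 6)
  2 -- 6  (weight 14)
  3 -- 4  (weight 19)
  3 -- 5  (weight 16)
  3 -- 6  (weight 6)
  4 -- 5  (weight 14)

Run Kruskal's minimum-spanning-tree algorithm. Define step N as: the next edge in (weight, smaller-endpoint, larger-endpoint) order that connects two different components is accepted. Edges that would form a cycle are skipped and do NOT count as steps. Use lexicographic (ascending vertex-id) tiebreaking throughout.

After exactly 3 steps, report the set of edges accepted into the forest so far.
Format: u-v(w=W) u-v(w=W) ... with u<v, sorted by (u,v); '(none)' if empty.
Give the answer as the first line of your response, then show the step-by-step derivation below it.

0-4(w=6) 2-5(w=6) 3-6(w=6)

step 1: add edge 0-4 (w=6); MST = {0-4(w=6)}
step 2: add edge 2-5 (w=6); MST = {0-4(w=6) 2-5(w=6)}
step 3: add edge 3-6 (w=6); MST = {0-4(w=6) 2-5(w=6) 3-6(w=6)}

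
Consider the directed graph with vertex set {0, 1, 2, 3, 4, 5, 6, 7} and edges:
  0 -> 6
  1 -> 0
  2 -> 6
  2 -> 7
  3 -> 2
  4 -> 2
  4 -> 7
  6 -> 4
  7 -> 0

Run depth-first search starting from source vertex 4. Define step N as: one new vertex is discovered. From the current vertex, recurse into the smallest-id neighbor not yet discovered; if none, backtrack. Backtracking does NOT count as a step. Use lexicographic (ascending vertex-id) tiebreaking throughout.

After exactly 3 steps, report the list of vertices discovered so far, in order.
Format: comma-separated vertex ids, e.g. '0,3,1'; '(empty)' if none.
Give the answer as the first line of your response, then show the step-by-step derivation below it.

4,2,6

step 1: discover 4; path=4; order=4
step 2: discover 2; path=4>2; order=4,2
step 3: discover 6; path=4>2>6; order=4,2,6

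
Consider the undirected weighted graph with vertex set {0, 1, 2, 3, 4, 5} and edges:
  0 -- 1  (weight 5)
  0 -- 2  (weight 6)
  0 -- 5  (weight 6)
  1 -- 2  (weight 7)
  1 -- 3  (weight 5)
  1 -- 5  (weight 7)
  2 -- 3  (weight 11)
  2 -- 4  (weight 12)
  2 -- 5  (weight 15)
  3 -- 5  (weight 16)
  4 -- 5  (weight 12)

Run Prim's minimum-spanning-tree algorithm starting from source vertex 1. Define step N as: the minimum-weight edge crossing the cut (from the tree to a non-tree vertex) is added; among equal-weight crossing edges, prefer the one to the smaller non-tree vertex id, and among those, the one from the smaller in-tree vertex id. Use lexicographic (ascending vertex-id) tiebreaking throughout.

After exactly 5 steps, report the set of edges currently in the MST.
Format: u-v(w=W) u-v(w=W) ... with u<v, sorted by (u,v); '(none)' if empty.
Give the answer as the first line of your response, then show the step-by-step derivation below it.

0-1(w=5) 0-2(w=6) 0-5(w=6) 1-3(w=5) 2-4(w=12)

step 1: add edge 0-1 (w=5); MST = {0-1(w=5)}
step 2: add edge 1-3 (w=5); MST = {0-1(w=5) 1-3(w=5)}
step 3: add edge 0-2 (w=6); MST = {0-1(w=5) 0-2(w=6) 1-3(w=5)}
step 4: add edge 0-5 (w=6); MST = {0-1(w=5) 0-2(w=6) 0-5(w=6) 1-3(w=5)}
step 5: add edge 2-4 (w=12); MST = {0-1(w=5) 0-2(w=6) 0-5(w=6) 1-3(w=5) 2-4(w=12)}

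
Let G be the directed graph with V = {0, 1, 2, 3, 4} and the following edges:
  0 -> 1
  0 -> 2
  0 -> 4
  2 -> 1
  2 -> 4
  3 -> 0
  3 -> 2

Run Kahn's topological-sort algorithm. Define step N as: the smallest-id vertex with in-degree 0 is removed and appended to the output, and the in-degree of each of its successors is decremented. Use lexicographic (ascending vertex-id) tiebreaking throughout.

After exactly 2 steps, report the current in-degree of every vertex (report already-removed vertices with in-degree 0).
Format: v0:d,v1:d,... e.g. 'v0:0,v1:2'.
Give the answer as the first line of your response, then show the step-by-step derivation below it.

v0:0,v1:1,v2:0,v3:0,v4:1

step 1: output 3; order=[3]; indeg=(0,2,1,0,2)
step 2: output 0; order=[3,0]; indeg=(0,1,0,0,1)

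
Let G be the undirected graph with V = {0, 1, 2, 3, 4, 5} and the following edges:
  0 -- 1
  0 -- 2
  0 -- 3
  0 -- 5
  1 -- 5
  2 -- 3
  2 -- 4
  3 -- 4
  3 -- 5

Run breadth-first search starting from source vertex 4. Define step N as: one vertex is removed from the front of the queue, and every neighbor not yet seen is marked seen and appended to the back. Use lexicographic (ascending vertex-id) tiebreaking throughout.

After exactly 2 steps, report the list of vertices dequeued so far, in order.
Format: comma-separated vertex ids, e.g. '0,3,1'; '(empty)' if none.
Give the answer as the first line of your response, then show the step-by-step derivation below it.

4,2

step 1: dequeue 4; queue=[2,3]; order=4
step 2: dequeue 2; queue=[3,0]; order=4,2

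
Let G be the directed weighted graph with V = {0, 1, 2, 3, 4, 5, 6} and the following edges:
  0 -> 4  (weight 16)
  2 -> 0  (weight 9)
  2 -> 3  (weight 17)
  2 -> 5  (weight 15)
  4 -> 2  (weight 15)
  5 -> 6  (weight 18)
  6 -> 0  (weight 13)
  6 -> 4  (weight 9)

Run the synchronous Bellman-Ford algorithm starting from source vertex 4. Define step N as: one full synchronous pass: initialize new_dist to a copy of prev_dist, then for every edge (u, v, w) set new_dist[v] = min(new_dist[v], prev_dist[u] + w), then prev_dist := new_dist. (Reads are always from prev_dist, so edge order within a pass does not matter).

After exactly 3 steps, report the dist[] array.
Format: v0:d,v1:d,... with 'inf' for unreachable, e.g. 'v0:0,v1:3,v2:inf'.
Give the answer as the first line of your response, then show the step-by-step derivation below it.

v0:24,v1:inf,v2:15,v3:32,v4:0,v5:30,v6:48

step 1: dist = v0:inf,v1:inf,v2:15,v3:inf,v4:0,v5:inf,v6:inf
step 2: dist = v0:24,v1:inf,v2:15,v3:32,v4:0,v5:30,v6:inf
step 3: dist = v0:24,v1:inf,v2:15,v3:32,v4:0,v5:30,v6:48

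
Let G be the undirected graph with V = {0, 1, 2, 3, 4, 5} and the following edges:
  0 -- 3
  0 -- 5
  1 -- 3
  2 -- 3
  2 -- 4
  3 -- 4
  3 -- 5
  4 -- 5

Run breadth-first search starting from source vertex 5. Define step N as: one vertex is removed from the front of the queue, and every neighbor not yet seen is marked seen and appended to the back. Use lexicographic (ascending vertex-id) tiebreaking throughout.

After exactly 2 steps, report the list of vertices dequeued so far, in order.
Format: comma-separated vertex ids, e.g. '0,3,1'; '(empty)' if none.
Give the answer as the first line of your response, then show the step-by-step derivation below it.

5,0

step 1: dequeue 5; queue=[0,3,4]; order=5
step 2: dequeue 0; queue=[3,4]; order=5,0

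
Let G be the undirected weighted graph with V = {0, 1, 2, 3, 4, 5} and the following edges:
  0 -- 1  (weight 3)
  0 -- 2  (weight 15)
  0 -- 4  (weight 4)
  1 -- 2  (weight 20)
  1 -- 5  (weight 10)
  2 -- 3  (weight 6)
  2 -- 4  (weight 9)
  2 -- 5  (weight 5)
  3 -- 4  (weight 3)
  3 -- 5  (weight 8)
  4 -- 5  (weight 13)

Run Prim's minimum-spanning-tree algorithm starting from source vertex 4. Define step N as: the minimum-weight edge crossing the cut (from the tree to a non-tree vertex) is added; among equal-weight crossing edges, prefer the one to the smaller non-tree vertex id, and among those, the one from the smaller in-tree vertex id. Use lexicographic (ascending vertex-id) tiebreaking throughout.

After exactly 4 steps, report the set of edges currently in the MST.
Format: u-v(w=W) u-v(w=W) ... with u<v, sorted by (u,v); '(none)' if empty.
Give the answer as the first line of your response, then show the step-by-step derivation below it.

0-1(w=3) 0-4(w=4) 2-3(w=6) 3-4(w=3)

step 1: add edge 3-4 (w=3); MST = {3-4(w=3)}
step 2: add edge 0-4 (w=4); MST = {0-4(w=4) 3-4(w=3)}
step 3: add edge 0-1 (w=3); MST = {0-1(w=3) 0-4(w=4) 3-4(w=3)}
step 4: add edge 2-3 (w=6); MST = {0-1(w=3) 0-4(w=4) 2-3(w=6) 3-4(w=3)}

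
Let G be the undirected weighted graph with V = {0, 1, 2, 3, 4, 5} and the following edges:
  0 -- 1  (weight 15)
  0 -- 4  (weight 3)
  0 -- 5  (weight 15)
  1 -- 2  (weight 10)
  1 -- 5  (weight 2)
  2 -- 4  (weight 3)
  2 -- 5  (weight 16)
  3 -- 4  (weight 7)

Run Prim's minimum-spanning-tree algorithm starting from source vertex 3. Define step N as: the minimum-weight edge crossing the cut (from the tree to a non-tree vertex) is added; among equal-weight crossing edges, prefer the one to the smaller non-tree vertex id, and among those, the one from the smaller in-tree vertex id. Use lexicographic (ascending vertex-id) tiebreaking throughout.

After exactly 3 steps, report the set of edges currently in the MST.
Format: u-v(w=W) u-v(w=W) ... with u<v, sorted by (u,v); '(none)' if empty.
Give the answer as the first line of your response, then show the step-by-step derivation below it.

0-4(w=3) 2-4(w=3) 3-4(w=7)

step 1: add edge 3-4 (w=7); MST = {3-4(w=7)}
step 2: add edge 0-4 (w=3); MST = {0-4(w=3) 3-4(w=7)}
step 3: add edge 2-4 (w=3); MST = {0-4(w=3) 2-4(w=3) 3-4(w=7)}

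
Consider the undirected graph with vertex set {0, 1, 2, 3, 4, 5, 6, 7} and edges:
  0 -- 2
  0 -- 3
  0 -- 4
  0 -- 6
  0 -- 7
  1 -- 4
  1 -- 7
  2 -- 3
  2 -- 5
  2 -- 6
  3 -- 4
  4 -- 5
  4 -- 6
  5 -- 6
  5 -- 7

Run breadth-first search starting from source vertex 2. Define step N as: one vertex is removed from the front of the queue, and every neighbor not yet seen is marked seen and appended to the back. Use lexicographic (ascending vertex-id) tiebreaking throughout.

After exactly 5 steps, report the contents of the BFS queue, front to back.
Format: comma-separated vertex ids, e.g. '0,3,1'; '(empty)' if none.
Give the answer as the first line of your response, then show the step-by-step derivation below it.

4,7

step 1: dequeue 2; queue=[0,3,5,6]; order=2
step 2: dequeue 0; queue=[3,5,6,4,7]; order=2,0
step 3: dequeue 3; queue=[5,6,4,7]; order=2,0,3
step 4: dequeue 5; queue=[6,4,7]; order=2,0,3,5
step 5: dequeue 6; queue=[4,7]; order=2,0,3,5,6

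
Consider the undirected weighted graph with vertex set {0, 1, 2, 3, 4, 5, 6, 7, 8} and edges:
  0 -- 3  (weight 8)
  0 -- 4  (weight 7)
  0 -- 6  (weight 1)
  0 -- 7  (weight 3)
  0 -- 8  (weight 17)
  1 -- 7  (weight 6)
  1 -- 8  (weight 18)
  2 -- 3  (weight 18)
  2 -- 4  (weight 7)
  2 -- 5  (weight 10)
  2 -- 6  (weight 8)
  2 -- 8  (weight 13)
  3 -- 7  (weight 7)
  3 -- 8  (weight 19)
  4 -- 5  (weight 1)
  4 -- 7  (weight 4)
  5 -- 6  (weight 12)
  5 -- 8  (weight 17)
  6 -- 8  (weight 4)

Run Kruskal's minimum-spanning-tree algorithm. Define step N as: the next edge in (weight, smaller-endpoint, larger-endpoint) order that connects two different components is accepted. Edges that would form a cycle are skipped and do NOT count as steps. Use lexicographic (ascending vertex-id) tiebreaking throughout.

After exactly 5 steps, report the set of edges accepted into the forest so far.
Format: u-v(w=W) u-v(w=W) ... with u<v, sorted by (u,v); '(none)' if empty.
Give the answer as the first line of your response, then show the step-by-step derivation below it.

0-6(w=1) 0-7(w=3) 4-5(w=1) 4-7(w=4) 6-8(w=4)

step 1: add edge 0-6 (w=1); MST = {0-6(w=1)}
step 2: add edge 4-5 (w=1); MST = {0-6(w=1) 4-5(w=1)}
step 3: add edge 0-7 (w=3); MST = {0-6(w=1) 0-7(w=3) 4-5(w=1)}
step 4: add edge 4-7 (w=4); MST = {0-6(w=1) 0-7(w=3) 4-5(w=1) 4-7(w=4)}
step 5: add edge 6-8 (w=4); MST = {0-6(w=1) 0-7(w=3) 4-5(w=1) 4-7(w=4) 6-8(w=4)}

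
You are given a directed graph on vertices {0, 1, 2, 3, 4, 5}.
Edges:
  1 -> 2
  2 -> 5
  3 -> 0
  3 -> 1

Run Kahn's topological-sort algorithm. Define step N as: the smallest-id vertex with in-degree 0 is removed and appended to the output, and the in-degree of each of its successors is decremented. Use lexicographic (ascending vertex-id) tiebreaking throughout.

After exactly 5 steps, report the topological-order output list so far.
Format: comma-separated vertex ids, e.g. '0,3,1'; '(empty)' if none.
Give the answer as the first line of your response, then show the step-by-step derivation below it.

3,0,1,2,4

step 1: output 3; order=[3]; indeg=(0,0,1,0,0,1)
step 2: output 0; order=[3,0]; indeg=(0,0,1,0,0,1)
step 3: output 1; order=[3,0,1]; indeg=(0,0,0,0,0,1)
step 4: output 2; order=[3,0,1,2]; indeg=(0,0,0,0,0,0)
step 5: output 4; order=[3,0,1,2,4]; indeg=(0,0,0,0,0,0)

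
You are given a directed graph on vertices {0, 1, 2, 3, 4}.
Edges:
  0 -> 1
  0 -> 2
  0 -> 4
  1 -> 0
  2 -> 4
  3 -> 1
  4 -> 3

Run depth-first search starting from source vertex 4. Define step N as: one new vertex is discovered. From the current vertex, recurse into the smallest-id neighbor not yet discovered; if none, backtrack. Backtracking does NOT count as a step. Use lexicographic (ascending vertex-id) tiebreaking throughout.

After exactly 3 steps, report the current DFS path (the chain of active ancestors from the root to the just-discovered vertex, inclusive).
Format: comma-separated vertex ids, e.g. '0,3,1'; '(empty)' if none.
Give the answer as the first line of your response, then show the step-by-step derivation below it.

4,3,1

step 1: discover 4; path=4; order=4
step 2: discover 3; path=4>3; order=4,3
step 3: discover 1; path=4>3>1; order=4,3,1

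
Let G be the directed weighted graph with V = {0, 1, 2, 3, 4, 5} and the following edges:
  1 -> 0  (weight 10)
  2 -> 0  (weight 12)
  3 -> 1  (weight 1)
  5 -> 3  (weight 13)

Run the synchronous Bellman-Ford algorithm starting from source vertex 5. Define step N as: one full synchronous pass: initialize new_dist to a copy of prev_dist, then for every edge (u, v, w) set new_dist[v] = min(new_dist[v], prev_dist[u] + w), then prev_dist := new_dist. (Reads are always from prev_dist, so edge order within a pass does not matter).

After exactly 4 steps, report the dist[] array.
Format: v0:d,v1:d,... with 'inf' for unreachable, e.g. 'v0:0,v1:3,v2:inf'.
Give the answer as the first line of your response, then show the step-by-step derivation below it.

v0:24,v1:14,v2:inf,v3:13,v4:inf,v5:0

step 1: dist = v0:inf,v1:inf,v2:inf,v3:13,v4:inf,v5:0
step 2: dist = v0:inf,v1:14,v2:inf,v3:13,v4:inf,v5:0
step 3: dist = v0:24,v1:14,v2:inf,v3:13,v4:inf,v5:0
step 4: dist = v0:24,v1:14,v2:inf,v3:13,v4:inf,v5:0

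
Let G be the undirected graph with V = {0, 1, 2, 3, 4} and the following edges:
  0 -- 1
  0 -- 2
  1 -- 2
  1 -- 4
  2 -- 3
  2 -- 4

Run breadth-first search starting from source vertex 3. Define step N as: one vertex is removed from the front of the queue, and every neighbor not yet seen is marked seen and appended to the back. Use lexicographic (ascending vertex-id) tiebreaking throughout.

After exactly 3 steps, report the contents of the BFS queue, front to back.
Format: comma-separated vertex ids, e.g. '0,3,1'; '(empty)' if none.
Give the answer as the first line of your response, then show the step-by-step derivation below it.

1,4

step 1: dequeue 3; queue=[2]; order=3
step 2: dequeue 2; queue=[0,1,4]; order=3,2
step 3: dequeue 0; queue=[1,4]; order=3,2,0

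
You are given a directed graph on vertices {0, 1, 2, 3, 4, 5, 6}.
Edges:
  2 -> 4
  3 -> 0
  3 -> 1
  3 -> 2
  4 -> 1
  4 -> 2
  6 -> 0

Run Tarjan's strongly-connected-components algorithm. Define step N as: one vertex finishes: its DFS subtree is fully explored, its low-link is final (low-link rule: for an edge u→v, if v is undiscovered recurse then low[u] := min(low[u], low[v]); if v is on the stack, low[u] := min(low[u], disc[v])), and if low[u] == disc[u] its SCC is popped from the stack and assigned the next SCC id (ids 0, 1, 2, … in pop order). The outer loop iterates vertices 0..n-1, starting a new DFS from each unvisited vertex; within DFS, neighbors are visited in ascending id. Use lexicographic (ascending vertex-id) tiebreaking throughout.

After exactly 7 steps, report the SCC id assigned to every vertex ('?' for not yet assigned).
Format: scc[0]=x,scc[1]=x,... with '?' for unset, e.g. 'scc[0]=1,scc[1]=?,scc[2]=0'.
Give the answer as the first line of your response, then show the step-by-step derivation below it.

scc[0]=0,scc[1]=1,scc[2]=2,scc[3]=3,scc[4]=2,scc[5]=4,scc[6]=5

step 1: low=(low[0]=0,low[1]=?,low[2]=?,low[3]=?,low[4]=?,low[5]=?,low[6]=?); scc=(scc[0]=0,scc[1]=?,scc[2]=?,scc[3]=?,scc[4]=?,scc[5]=?,scc[6]=?)
step 2: low=(low[0]=0,low[1]=1,low[2]=?,low[3]=?,low[4]=?,low[5]=?,low[6]=?); scc=(scc[0]=0,scc[1]=1,scc[2]=?,scc[3]=?,scc[4]=?,scc[5]=?,scc[6]=?)
step 3: low=(low[0]=0,low[1]=1,low[2]=2,low[3]=?,low[4]=2,low[5]=?,low[6]=?); scc=(scc[0]=0,scc[1]=1,scc[2]=?,scc[3]=?,scc[4]=?,scc[5]=?,scc[6]=?)
step 4: low=(low[0]=0,low[1]=1,low[2]=2,low[3]=?,low[4]=2,low[5]=?,low[6]=?); scc=(scc[0]=0,scc[1]=1,scc[2]=2,scc[3]=?,scc[4]=2,scc[5]=?,scc[6]=?)
step 5: low=(low[0]=0,low[1]=1,low[2]=2,low[3]=4,low[4]=2,low[5]=?,low[6]=?); scc=(scc[0]=0,scc[1]=1,scc[2]=2,scc[3]=3,scc[4]=2,scc[5]=?,scc[6]=?)
step 6: low=(low[0]=0,low[1]=1,low[2]=2,low[3]=4,low[4]=2,low[5]=5,low[6]=?); scc=(scc[0]=0,scc[1]=1,scc[2]=2,scc[3]=3,scc[4]=2,scc[5]=4,scc[6]=?)
step 7: low=(low[0]=0,low[1]=1,low[2]=2,low[3]=4,low[4]=2,low[5]=5,low[6]=6); scc=(scc[0]=0,scc[1]=1,scc[2]=2,scc[3]=3,scc[4]=2,scc[5]=4,scc[6]=5)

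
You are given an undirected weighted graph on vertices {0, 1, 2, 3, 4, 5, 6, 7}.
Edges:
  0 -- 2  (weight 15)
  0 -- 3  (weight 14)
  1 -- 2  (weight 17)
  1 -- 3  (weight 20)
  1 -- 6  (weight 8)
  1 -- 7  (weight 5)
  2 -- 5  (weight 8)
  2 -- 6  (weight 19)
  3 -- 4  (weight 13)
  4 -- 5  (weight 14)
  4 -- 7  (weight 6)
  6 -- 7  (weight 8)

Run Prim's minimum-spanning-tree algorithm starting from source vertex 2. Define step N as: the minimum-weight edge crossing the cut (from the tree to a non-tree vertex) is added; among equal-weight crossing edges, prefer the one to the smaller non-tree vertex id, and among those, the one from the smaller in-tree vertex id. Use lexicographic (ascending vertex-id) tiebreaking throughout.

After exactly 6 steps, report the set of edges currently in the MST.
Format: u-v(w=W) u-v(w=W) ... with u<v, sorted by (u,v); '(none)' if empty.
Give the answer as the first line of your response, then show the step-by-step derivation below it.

1-6(w=8) 1-7(w=5) 2-5(w=8) 3-4(w=13) 4-5(w=14) 4-7(w=6)

step 1: add edge 2-5 (w=8); MST = {2-5(w=8)}
step 2: add edge 4-5 (w=14); MST = {2-5(w=8) 4-5(w=14)}
step 3: add edge 4-7 (w=6); MST = {2-5(w=8) 4-5(w=14) 4-7(w=6)}
step 4: add edge 1-7 (w=5); MST = {1-7(w=5) 2-5(w=8) 4-5(w=14) 4-7(w=6)}
step 5: add edge 1-6 (w=8); MST = {1-6(w=8) 1-7(w=5) 2-5(w=8) 4-5(w=14) 4-7(w=6)}
step 6: add edge 3-4 (w=13); MST = {1-6(w=8) 1-7(w=5) 2-5(w=8) 3-4(w=13) 4-5(w=14) 4-7(w=6)}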